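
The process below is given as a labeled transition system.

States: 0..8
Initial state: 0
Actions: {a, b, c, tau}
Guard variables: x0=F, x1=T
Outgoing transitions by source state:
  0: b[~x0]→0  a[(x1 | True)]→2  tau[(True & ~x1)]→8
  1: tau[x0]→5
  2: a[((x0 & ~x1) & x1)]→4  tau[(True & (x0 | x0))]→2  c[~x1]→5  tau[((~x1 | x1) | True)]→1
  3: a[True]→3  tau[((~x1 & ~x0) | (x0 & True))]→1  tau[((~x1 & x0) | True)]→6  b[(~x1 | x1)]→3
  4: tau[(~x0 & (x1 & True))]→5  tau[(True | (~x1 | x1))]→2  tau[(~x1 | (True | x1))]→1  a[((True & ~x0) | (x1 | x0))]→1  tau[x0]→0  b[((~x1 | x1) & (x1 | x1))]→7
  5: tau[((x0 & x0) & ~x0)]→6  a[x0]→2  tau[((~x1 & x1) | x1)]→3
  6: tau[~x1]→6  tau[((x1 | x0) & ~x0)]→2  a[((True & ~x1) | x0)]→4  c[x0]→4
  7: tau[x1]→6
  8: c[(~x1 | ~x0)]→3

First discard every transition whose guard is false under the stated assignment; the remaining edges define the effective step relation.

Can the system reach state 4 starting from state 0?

Guard filter leaves 15 enabled edge(s).
Layer 0: {0}
Layer 1: {2}  cumulative {0,2}
Layer 2: {1}  cumulative {0,1,2}
Reach set: {0,1,2}

Answer: UNREACHABLE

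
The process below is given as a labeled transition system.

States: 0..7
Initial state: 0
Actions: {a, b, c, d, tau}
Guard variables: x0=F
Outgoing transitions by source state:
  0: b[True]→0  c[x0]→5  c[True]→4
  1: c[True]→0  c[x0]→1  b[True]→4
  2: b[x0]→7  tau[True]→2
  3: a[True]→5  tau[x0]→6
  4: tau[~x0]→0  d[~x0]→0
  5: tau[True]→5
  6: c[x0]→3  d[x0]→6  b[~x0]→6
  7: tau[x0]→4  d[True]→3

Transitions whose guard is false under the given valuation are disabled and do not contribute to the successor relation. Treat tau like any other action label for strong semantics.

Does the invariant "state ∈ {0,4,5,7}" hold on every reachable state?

Answer: INVARIANT HOLDS

Working:
Inv-set: {0,4,5,7}
Reachable = {0,4}
  0: safe
  4: safe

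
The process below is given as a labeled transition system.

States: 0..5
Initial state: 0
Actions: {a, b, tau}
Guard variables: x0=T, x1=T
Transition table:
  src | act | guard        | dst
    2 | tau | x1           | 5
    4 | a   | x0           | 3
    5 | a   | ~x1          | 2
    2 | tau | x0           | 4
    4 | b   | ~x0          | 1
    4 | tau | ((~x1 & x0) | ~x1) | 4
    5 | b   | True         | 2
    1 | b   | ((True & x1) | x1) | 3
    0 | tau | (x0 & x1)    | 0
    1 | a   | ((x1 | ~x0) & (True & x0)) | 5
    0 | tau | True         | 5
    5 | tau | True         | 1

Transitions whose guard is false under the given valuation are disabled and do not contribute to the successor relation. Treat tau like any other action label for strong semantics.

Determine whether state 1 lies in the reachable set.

Guard filter leaves 9 enabled edge(s).
depth 0: {0}
depth 1: {5}  total {0,5}
depth 2: {1,2}  total {0,1,2,5}
depth 3: {3,4}  total {0,1,2,3,4,5}
Reachable = {0,1,2,3,4,5}
witness 1: tau·tau

Answer: REACHABLE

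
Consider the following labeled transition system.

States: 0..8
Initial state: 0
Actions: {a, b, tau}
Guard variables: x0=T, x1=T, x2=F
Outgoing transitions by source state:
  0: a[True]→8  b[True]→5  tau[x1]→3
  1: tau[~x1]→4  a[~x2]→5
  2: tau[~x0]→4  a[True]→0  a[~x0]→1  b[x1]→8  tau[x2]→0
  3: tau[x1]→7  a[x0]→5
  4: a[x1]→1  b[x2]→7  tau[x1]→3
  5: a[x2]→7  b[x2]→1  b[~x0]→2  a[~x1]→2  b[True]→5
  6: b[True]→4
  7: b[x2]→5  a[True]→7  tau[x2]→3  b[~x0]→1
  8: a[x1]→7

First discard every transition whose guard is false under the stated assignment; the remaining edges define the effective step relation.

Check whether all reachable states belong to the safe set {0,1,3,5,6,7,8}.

Inv-set: {0,1,3,5,6,7,8}
R = {0,3,5,7,8}
  0: ✓
  3: ✓
  5: ✓
  7: ✓
  8: ✓

Answer: INVARIANT HOLDS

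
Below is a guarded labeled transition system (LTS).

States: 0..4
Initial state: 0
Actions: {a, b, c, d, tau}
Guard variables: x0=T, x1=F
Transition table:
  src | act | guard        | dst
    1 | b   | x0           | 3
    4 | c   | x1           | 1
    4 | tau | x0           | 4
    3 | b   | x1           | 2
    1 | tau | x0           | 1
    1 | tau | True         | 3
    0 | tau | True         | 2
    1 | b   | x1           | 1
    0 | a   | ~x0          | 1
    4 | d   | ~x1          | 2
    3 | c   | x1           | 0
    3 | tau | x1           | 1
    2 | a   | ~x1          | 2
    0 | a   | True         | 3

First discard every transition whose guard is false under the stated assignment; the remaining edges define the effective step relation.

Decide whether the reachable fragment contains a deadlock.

Answer: DEADLOCK at state 3

Trace:
R = {0,2,3}
  0: a→3  tau→2  [2 out]
  2: a→2  [1 out]
  3: ∅  [no exit]
Path to 3: a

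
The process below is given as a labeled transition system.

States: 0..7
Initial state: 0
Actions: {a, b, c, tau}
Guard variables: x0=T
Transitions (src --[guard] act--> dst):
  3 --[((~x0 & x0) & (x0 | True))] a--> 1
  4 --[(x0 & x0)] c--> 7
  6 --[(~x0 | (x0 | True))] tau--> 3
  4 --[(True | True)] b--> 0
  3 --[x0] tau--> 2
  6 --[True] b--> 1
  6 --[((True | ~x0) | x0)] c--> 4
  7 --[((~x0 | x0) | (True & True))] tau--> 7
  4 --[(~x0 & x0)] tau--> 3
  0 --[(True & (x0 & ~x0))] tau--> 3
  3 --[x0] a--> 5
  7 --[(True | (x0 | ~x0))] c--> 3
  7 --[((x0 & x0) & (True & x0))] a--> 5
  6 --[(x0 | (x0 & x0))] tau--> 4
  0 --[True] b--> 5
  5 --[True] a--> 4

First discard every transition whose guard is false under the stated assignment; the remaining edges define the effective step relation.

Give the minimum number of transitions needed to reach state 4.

Answer: 2

Trace:
BFS to 4:
  depth 0: {0}
  depth 1: {5}
  depth 2: {4}
first hit 4 at d=2 via b·a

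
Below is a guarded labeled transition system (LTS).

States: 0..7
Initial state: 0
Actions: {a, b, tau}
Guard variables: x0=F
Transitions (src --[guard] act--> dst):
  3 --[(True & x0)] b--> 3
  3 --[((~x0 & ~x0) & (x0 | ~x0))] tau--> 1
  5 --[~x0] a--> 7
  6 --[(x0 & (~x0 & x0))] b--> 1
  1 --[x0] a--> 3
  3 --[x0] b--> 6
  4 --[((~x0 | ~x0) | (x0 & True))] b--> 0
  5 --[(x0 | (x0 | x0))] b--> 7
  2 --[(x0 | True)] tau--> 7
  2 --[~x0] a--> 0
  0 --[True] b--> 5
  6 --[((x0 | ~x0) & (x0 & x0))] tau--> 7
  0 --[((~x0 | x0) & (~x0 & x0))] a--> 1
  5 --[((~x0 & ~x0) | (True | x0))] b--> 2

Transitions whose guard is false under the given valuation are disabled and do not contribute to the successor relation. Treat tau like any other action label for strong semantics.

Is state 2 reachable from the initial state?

Answer: REACHABLE

Trace:
7 transition(s) survive guard evaluation.
Layer 0: {0}
Layer 1: {5}  total {0,5}
Layer 2: {2,7}  total {0,2,5,7}
Reach set: {0,2,5,7}
Path to 2: b·b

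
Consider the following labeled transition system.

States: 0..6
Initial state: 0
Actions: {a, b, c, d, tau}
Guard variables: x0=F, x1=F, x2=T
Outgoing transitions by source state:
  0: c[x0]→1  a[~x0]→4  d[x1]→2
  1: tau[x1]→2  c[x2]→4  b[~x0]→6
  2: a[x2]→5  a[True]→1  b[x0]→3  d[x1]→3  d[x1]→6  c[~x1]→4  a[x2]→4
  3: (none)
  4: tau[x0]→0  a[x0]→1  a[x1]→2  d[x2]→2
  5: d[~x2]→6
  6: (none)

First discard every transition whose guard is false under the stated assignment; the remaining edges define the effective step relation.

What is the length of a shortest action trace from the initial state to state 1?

BFS to 1:
  L0 = {0}
  L1 = {4}
  L2 = {2}
  L3 = {1,5}
first hit 1 at d=3 via a·d·a

Answer: 3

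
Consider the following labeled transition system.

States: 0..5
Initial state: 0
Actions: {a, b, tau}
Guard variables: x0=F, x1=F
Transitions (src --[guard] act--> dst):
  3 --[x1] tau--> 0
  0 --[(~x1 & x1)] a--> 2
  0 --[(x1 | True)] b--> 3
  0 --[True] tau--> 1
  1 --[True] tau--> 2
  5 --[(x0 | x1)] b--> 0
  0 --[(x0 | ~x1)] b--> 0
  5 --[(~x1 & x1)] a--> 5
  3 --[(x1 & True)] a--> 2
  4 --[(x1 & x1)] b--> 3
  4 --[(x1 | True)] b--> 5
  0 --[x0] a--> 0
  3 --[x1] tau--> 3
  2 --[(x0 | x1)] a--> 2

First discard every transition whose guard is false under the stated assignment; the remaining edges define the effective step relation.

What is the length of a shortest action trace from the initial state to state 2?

Answer: 2

Analysis:
BFS to 2:
  depth 0: {0}
  depth 1: {1,3}
  depth 2: {2}
2 enters at depth 2; path tau·tau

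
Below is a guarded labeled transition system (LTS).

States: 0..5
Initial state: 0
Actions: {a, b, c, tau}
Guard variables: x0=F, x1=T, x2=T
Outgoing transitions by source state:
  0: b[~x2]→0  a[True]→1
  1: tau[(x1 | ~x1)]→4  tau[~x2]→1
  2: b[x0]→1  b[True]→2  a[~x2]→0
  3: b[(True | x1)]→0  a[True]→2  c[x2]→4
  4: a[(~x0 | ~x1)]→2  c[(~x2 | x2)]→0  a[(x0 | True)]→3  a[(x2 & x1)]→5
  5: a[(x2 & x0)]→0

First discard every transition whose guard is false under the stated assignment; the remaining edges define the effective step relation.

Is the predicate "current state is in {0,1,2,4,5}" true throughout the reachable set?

Answer: INVARIANT VIOLATED at state 3

Working:
Allowed set {0,1,2,4,5}
Reachable = {0,1,2,3,4,5}
  0: safe
  1: safe
  2: safe
  3: VIOLATES
  4: safe
  5: safe
reach 3 via a·tau·a — violates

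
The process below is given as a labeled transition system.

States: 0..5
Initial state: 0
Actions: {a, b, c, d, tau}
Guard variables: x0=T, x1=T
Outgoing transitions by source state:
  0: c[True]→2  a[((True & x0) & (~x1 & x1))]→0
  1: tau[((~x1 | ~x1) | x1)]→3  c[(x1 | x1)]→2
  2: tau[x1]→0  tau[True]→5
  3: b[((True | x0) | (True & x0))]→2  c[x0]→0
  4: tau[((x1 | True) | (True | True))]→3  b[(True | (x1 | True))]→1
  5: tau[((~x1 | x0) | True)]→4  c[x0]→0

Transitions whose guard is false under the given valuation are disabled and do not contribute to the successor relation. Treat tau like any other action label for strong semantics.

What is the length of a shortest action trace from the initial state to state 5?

Answer: 2

Trace:
BFS to 5:
  Layer 0: {0}
  Layer 1: {2}
  Layer 2: {5}
first hit 5 at d=2 via c·tau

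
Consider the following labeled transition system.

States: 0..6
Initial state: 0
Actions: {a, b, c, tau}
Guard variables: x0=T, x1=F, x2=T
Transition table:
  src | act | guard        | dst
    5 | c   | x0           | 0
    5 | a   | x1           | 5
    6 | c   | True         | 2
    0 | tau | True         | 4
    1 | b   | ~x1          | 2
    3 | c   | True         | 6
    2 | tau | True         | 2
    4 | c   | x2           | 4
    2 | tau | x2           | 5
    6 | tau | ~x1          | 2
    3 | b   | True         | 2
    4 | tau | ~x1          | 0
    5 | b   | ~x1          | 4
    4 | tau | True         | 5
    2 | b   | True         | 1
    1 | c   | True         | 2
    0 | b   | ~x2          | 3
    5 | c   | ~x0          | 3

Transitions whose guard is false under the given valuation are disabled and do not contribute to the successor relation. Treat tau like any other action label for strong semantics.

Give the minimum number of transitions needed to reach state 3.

Answer: UNREACHABLE

Analysis:
Layered search for 3:
  L0 = {0}
  L1 = {4}
  L2 = {5}
3 never appears.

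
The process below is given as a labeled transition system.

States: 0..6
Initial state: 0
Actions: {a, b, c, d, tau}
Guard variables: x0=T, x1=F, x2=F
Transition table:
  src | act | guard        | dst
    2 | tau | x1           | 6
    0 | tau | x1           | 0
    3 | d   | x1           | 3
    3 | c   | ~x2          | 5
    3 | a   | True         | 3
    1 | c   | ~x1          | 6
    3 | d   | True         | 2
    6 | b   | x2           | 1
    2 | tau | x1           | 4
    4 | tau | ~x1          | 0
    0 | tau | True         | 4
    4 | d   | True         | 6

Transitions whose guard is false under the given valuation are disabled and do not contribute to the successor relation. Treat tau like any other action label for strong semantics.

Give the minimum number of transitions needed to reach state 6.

Answer: 2

Analysis:
Breadth-first toward 6:
  L0 = {0}
  L1 = {4}
  L2 = {6}
depth(6)=2, e.g. tau·d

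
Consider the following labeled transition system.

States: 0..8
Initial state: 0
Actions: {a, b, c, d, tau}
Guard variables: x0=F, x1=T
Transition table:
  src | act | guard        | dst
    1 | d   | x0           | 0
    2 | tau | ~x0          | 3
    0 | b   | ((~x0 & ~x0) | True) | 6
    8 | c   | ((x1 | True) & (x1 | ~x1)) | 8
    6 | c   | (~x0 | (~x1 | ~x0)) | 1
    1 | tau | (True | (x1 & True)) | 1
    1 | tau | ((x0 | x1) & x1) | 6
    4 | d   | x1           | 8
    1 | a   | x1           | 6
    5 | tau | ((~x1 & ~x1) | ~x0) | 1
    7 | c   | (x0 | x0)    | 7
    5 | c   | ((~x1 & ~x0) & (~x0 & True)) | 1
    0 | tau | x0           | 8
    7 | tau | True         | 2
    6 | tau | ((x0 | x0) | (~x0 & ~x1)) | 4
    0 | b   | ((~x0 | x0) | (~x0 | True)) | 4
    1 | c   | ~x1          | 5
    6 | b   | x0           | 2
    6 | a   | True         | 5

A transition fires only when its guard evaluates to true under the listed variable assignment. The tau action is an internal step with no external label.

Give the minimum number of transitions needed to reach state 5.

Answer: 2

Working:
Breadth-first toward 5:
  Layer 0: {0}
  Layer 1: {4,6}
  Layer 2: {1,5,8}
5 enters at depth 2; path b·a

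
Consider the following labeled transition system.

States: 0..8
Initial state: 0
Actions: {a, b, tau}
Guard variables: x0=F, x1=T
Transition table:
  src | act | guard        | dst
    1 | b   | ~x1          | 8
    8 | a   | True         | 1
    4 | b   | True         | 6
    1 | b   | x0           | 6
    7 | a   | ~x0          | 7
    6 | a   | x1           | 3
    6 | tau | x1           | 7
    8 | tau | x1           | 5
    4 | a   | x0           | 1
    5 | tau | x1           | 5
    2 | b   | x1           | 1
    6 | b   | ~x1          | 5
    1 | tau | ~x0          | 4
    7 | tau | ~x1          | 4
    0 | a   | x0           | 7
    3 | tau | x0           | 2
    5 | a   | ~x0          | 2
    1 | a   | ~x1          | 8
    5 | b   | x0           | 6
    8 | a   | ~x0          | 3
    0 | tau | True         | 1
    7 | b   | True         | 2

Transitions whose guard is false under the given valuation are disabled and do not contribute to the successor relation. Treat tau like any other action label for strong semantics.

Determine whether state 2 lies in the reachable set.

Answer: REACHABLE

Analysis:
Guard filter leaves 13 enabled edge(s).
L0 = {0}
L1 = {1}  cumulative {0,1}
L2 = {4}  cumulative {0,1,4}
L3 = {6}  cumulative {0,1,4,6}
L4 = {3,7}  cumulative {0,1,3,4,6,7}
L5 = {2}  cumulative {0,1,2,3,4,6,7}
R = {0,1,2,3,4,6,7}
Path to 2: tau·tau·b·tau·b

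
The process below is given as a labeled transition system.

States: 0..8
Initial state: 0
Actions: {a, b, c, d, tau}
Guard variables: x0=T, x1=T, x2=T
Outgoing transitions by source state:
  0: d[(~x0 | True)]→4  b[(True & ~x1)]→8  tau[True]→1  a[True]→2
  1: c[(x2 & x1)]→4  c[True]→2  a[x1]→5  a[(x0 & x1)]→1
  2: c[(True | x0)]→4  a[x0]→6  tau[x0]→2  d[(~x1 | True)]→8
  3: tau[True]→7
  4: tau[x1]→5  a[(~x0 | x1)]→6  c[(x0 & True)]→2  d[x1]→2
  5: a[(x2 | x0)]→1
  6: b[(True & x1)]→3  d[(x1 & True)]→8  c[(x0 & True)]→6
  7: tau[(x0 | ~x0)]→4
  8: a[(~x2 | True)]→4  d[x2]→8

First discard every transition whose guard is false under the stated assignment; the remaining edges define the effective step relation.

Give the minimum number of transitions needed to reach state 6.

Answer: 2

Analysis:
Layered search for 6:
  L0 = {0}
  L1 = {1,2,4}
  L2 = {5,6,8}
depth(6)=2, e.g. a·a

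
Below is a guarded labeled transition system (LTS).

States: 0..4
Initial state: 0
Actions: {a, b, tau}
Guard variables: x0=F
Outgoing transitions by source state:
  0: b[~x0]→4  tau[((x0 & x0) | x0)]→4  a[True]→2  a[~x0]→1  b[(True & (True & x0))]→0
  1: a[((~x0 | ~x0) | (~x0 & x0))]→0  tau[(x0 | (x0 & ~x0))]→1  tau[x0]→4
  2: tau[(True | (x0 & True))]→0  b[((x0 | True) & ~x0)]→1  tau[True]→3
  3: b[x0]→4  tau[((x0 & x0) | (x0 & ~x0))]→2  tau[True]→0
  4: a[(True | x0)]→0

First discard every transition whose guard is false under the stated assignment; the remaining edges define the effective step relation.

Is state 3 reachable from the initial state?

Answer: REACHABLE

Analysis:
Guard filter leaves 9 enabled edge(s).
L0 = {0}
L1 = {1,2,4}  total {0,1,2,4}
L2 = {3}  total {0,1,2,3,4}
Reachable = {0,1,2,3,4}
Path to 3: a·tau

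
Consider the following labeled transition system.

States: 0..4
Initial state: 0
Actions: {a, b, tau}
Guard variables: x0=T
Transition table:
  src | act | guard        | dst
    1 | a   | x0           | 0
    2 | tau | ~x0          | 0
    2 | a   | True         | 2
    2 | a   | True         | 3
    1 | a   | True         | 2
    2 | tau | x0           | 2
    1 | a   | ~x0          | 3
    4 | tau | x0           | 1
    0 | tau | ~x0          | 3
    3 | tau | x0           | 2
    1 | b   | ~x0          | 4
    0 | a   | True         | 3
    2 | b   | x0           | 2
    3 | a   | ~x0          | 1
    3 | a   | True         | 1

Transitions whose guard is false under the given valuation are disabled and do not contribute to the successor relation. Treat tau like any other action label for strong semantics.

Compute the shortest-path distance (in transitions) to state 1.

Layered search for 1:
  L0 = {0}
  L1 = {3}
  L2 = {1,2}
1 enters at depth 2; path a·a

Answer: 2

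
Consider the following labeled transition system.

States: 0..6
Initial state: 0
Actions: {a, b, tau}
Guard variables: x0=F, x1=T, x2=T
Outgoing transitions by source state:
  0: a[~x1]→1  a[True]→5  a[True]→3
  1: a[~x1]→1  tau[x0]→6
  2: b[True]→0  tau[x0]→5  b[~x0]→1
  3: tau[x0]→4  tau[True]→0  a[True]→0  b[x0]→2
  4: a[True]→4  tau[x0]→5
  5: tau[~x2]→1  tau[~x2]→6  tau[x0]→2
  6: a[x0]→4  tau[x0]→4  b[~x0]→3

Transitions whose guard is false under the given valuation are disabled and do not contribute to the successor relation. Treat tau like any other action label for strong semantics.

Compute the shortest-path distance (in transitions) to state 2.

BFS to 2:
  depth 0: {0}
  depth 1: {3,5}
2 never appears.

Answer: UNREACHABLE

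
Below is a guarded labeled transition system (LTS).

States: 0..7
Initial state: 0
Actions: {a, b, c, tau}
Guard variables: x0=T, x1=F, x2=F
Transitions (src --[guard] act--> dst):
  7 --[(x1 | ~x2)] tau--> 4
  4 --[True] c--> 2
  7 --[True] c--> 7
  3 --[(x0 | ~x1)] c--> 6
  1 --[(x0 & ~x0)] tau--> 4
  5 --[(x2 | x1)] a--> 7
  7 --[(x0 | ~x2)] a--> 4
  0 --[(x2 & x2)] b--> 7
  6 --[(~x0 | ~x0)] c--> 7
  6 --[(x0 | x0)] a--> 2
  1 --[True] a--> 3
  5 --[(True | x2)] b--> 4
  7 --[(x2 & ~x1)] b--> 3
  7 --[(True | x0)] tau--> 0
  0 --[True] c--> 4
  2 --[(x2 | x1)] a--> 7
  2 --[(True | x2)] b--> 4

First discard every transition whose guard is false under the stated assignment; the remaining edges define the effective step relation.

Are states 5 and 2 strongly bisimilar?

Answer: BISIMILAR

Working:
Refine partition for ~:
  π0 = {{0,1,2,3,4,5,6,7}}
  π1 = {{0,3,4},{1,6},{2,5},{7}}
  π2 = {{0},{1},{2,5},{3},{4},{6},{7}}
7 equivalence class(es) (converged in 3)
[5]={2,5}  [2]={2,5}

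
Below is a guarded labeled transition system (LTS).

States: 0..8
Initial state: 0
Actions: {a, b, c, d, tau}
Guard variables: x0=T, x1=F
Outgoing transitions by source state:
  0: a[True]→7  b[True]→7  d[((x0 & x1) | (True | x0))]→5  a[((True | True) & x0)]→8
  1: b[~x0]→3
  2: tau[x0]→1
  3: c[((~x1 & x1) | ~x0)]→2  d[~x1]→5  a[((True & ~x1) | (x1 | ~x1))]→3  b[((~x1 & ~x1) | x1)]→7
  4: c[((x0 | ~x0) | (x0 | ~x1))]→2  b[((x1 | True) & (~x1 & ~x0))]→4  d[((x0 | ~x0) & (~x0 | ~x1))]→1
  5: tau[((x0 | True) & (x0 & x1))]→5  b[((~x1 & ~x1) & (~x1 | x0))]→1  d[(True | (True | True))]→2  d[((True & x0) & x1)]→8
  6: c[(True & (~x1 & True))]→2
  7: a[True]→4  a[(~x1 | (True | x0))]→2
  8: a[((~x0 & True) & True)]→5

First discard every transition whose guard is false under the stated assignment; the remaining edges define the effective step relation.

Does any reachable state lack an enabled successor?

Reach set: {0,1,2,4,5,7,8}
  0: a→7  a→8  b→7  d→5  [4 out]
  1: ∅  [STUCK]
  2: tau→1  [1 out]
  4: c→2  d→1  [2 out]
  5: b→1  d→2  [2 out]
  7: a→2  a→4  [2 out]
  8: ∅  [STUCK]
witness 1: d·b

Answer: DEADLOCK at state 1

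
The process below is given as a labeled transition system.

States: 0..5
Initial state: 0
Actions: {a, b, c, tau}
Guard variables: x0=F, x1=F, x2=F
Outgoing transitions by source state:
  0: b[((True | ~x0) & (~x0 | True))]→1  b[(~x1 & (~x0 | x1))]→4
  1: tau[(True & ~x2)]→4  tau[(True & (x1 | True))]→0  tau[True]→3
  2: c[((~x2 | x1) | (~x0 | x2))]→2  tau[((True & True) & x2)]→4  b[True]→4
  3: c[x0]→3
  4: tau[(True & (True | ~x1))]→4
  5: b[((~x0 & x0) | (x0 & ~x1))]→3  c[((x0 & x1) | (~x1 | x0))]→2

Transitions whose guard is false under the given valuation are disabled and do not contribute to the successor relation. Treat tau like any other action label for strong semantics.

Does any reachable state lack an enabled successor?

Answer: DEADLOCK at state 3

Trace:
Reach set: {0,1,3,4}
  0: b→1  b→4  [deg 2]
  1: tau→0  tau→3  tau→4  [deg 3]
  3: ∅  [deadlock]
  4: tau→4  [deg 1]
trace reaching 3: b·tau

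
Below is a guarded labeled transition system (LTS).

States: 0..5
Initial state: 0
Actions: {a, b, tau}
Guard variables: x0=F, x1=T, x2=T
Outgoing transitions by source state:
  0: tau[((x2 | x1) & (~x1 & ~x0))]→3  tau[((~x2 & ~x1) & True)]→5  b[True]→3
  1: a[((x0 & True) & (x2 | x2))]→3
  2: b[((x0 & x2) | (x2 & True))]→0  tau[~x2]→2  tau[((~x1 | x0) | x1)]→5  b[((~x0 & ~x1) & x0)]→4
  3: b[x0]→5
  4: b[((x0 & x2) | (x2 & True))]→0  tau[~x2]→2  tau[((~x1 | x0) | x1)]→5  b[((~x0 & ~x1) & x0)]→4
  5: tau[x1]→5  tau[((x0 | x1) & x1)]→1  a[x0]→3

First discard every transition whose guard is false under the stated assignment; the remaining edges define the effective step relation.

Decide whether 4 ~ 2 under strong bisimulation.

Bisimulation quotient by refinement:
  π0 = {{0,1,2,3,4,5}}
  π1 = {{0},{1,3},{2,4},{5}}
Fixed point at round 2; 4 class(es).
[4]={2,4}  [2]={2,4}

Answer: BISIMILAR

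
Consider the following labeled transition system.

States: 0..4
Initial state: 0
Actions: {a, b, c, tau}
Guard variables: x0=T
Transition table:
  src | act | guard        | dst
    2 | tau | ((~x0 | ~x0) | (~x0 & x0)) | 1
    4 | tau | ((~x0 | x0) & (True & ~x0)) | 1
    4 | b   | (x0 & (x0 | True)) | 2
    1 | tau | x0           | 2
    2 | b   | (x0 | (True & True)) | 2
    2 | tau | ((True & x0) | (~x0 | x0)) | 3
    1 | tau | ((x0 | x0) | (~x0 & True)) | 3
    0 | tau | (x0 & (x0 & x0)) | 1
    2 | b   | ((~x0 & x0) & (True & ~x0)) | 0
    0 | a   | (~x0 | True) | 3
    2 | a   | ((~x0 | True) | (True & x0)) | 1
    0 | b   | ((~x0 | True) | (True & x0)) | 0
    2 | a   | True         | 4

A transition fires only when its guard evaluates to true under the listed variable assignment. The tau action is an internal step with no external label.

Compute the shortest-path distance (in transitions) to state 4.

Breadth-first toward 4:
  depth 0: {0}
  depth 1: {1,3}
  depth 2: {2}
  depth 3: {4}
first hit 4 at d=3 via tau·tau·a

Answer: 3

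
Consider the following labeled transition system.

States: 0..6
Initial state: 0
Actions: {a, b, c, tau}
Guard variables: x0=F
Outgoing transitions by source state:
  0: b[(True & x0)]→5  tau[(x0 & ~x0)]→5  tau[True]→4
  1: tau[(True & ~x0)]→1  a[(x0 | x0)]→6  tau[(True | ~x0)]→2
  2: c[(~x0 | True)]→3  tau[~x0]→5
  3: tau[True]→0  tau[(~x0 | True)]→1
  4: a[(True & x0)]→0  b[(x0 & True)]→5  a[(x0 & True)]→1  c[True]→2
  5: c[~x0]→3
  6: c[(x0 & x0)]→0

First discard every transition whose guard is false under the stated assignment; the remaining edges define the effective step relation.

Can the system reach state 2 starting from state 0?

Answer: REACHABLE

Working:
Guard filter leaves 9 enabled edge(s).
depth 0: {0}
depth 1: {4}  total {0,4}
depth 2: {2}  total {0,2,4}
depth 3: {3,5}  total {0,2,3,4,5}
depth 4: {1}  total {0,1,2,3,4,5}
R = {0,1,2,3,4,5}
trace reaching 2: tau·c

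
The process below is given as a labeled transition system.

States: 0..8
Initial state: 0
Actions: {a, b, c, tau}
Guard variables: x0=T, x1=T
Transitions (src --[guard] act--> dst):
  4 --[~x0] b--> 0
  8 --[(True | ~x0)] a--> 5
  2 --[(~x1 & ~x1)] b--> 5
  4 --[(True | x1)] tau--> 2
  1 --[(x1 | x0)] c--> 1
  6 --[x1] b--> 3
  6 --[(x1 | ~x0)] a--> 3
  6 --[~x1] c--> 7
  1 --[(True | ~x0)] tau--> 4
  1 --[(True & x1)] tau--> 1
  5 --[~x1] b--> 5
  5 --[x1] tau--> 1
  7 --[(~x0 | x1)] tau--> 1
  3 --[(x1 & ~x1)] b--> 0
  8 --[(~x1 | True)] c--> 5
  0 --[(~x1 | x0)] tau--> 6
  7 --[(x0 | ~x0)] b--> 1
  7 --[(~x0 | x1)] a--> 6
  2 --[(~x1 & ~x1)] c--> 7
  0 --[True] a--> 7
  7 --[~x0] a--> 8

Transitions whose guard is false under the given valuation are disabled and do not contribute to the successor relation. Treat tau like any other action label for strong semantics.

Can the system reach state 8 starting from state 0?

Guard filter leaves 14 enabled edge(s).
Layer 0: {0}
Layer 1: {6,7}  cumulative {0,6,7}
Layer 2: {1,3}  cumulative {0,1,3,6,7}
Layer 3: {4}  cumulative {0,1,3,4,6,7}
Layer 4: {2}  cumulative {0,1,2,3,4,6,7}
Reachable = {0,1,2,3,4,6,7}

Answer: UNREACHABLE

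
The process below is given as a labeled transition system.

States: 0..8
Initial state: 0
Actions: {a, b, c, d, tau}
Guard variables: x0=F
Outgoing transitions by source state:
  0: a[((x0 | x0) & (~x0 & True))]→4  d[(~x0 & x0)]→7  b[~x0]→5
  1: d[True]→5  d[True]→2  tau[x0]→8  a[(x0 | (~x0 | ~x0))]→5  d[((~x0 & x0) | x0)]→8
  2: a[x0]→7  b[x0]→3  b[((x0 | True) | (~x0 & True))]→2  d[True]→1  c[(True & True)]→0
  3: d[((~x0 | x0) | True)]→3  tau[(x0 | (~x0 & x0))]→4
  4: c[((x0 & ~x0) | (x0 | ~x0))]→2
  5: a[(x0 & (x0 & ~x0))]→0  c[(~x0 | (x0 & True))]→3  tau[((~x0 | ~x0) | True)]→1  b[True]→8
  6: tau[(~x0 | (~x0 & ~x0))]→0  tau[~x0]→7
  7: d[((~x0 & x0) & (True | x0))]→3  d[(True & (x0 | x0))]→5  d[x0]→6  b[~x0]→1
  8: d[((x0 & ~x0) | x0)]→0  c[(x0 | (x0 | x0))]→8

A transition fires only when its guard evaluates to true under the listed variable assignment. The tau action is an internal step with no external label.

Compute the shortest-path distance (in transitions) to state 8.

BFS to 8:
  L0 = {0}
  L1 = {5}
  L2 = {1,3,8}
first hit 8 at d=2 via b·b

Answer: 2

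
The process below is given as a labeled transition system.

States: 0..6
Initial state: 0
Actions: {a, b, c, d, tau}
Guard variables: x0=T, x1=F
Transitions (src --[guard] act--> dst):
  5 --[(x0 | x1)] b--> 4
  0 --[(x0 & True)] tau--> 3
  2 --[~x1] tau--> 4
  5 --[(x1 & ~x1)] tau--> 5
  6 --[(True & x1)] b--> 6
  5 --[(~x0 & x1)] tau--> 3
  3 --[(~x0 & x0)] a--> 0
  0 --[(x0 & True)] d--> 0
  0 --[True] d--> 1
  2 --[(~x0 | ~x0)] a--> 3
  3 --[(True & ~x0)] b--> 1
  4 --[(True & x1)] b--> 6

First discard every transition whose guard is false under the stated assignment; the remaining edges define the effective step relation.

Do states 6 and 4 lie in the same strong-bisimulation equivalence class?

Bisimulation quotient by refinement:
  π0 = {{0,1,2,3,4,5,6}}
  π1 = {{0},{1,3,4,6},{2},{5}}
4 equivalence class(es) (converged in 2)
6∈{1,3,4,6}, 4∈{1,3,4,6}

Answer: BISIMILAR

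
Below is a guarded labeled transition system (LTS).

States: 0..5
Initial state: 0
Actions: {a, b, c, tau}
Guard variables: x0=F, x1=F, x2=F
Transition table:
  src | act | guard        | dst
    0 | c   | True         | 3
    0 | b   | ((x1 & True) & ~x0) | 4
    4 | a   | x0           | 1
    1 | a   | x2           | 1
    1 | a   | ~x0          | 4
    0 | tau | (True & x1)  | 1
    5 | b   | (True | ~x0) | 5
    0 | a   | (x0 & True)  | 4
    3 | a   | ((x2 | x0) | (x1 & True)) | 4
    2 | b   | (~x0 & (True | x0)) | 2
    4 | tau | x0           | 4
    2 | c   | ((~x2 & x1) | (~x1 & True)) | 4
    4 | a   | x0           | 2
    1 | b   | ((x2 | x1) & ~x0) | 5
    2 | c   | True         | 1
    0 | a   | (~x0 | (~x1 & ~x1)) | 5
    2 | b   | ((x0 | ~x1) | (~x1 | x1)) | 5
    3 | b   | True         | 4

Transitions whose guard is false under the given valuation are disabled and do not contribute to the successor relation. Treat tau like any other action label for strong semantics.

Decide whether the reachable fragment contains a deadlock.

Answer: DEADLOCK at state 4

Trace:
Reachable = {0,3,4,5}
  0: a→5  c→3  [2 exit(s)]
  3: b→4  [1 exit(s)]
  4: ∅  [deadlock]
  5: b→5  [1 exit(s)]
trace reaching 4: c·b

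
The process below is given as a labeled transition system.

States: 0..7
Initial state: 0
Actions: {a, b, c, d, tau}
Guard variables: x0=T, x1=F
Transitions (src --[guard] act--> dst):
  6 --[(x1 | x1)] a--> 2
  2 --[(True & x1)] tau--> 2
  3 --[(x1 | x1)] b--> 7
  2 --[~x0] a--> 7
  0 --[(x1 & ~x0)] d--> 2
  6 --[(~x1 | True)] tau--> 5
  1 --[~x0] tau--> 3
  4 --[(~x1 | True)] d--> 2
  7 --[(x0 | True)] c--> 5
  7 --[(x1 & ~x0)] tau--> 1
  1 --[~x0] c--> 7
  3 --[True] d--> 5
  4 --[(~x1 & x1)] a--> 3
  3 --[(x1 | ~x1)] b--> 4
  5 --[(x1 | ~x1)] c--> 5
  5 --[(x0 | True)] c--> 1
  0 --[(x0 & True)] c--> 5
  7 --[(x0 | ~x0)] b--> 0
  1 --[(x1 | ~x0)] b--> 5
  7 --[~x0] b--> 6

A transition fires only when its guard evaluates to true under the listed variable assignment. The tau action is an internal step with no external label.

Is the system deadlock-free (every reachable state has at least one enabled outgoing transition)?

R = {0,1,5}
  0: c→5  [1 out]
  1: ∅  [no exit]
  5: c→1  c→5  [2 out]
trace reaching 1: c·c

Answer: DEADLOCK at state 1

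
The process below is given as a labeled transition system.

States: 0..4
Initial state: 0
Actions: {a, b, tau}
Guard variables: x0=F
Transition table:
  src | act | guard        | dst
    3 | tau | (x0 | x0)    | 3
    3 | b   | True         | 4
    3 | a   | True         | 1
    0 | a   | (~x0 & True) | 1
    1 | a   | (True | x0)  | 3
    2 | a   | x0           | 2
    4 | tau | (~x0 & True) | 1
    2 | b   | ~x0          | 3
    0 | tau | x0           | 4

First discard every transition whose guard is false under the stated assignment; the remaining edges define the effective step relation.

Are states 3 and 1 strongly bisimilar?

Bisimulation quotient by refinement:
  π0 = {{0,1,2,3,4}}
  π1 = {{0,1},{2},{3},{4}}
  π2 = {{0},{1},{2},{3},{4}}
5 equivalence class(es) (converged in 3)
3∈{3}, 1∈{1}

Answer: NOT BISIMILAR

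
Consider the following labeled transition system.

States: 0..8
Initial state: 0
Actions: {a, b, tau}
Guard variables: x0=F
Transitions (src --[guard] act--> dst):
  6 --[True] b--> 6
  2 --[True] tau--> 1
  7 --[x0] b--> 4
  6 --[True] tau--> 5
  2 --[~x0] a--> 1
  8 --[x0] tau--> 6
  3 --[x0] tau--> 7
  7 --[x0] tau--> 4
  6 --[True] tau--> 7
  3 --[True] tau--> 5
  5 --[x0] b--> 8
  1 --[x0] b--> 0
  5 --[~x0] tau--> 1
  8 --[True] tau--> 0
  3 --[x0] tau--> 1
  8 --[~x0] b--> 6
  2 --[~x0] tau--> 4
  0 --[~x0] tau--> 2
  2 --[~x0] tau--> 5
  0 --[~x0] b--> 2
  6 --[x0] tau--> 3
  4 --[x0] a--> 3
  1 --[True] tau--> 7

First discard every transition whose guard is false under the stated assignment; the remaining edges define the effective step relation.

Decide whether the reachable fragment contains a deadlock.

Answer: DEADLOCK at state 4

Trace:
Reachable = {0,1,2,4,5,7}
  0: b→2  tau→2  [2 out]
  1: tau→7  [1 out]
  2: a→1  tau→1  tau→4  tau→5  [4 out]
  4: ∅  [STUCK]
  5: tau→1  [1 out]
  7: ∅  [STUCK]
Path to 4: tau·tau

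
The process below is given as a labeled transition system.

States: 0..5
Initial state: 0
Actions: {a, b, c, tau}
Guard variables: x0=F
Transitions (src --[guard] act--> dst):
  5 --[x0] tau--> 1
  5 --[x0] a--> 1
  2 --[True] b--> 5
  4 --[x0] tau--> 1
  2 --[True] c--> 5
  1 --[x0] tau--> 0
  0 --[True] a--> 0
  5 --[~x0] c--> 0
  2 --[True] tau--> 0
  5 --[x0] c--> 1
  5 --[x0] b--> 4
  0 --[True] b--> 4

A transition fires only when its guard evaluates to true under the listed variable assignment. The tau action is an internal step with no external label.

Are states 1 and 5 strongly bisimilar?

Refine partition for ~:
  round 0: {{0,1,2,3,4,5}}
  round 1: {{0},{1,3,4},{2},{5}}
stable after 2 split(s): 4 block(s)
[1]={1,3,4}  [5]={5}

Answer: NOT BISIMILAR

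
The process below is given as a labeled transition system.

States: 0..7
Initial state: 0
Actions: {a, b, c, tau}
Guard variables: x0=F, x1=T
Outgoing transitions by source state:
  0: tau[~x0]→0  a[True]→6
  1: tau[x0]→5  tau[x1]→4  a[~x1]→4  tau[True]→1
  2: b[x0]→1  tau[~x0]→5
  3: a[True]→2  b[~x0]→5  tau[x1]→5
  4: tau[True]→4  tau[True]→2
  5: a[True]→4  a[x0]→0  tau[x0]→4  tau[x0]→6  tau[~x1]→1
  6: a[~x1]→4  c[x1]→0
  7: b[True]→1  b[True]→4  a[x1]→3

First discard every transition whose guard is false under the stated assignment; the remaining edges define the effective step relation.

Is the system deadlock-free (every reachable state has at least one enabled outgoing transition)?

Answer: DEADLOCK-FREE

Trace:
R = {0,6}
  0: a→6  tau→0  [2 out]
  6: c→0  [1 out]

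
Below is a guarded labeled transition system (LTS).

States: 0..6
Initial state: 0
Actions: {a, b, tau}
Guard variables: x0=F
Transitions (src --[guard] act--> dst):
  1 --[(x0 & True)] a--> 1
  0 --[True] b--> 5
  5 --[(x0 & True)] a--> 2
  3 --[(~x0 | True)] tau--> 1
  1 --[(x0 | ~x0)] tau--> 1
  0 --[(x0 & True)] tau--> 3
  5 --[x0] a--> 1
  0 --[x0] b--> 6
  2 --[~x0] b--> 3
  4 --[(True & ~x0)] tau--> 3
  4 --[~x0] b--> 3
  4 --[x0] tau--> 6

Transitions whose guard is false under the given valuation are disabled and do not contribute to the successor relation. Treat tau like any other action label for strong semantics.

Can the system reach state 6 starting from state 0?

6 transition(s) survive guard evaluation.
L0 = {0}
L1 = {5}  cumulative {0,5}
Reachable = {0,5}

Answer: UNREACHABLE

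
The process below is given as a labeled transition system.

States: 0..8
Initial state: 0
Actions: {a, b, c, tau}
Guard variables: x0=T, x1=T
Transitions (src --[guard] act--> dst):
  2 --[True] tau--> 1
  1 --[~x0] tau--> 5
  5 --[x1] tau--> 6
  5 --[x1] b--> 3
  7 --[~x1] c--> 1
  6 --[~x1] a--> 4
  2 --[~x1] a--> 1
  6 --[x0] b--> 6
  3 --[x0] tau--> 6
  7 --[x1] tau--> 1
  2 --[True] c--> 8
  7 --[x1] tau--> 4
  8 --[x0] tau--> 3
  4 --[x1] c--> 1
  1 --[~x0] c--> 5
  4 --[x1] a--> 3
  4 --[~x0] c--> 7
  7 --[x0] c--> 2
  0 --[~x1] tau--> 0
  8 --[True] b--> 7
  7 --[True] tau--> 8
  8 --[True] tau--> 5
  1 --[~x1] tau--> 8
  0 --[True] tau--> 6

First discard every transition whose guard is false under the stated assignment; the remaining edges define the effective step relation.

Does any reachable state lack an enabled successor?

Reach set: {0,6}
  0: tau→6  [deg 1]
  6: b→6  [deg 1]

Answer: DEADLOCK-FREE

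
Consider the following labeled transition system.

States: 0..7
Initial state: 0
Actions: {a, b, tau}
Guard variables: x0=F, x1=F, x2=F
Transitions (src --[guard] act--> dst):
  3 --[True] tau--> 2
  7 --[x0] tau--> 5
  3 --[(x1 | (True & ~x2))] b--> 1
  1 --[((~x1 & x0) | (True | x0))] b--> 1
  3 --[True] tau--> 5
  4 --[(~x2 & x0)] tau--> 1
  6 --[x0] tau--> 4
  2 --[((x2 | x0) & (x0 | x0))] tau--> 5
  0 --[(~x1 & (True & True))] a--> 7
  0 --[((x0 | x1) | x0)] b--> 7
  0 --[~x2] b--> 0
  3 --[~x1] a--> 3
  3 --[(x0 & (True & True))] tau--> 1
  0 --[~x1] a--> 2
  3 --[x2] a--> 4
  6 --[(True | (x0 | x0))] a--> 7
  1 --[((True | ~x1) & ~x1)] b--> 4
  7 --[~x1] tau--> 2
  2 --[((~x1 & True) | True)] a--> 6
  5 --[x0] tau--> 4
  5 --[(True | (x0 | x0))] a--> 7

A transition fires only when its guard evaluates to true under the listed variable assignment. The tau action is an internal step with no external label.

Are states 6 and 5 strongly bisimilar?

Refine partition for ~:
  P[0] = {{0,1,2,3,4,5,6,7}}
  P[1] = {{0},{1},{2,5,6},{3},{4},{7}}
  P[2] = {{0},{1},{2},{3},{4},{5,6},{7}}
stable after 3 split(s): 7 block(s)
[6]={5,6}  [5]={5,6}

Answer: BISIMILAR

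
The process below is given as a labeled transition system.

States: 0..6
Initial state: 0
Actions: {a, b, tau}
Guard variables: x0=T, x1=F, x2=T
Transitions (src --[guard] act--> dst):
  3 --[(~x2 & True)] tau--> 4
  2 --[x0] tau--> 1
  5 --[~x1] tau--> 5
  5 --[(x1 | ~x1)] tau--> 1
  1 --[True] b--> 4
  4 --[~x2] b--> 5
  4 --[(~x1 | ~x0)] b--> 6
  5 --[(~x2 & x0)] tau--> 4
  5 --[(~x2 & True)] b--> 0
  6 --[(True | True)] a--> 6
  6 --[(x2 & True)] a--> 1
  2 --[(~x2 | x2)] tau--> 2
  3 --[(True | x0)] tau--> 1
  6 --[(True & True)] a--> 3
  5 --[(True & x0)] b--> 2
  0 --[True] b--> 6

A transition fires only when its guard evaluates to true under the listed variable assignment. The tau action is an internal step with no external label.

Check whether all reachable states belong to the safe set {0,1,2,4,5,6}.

Safe = {0,1,2,4,5,6}
Reachable = {0,1,3,4,6}
  0: ✓
  1: ✓
  3: ✗ unsafe
  4: ✓
  6: ✓
witness against invariant: b·a → 3

Answer: INVARIANT VIOLATED at state 3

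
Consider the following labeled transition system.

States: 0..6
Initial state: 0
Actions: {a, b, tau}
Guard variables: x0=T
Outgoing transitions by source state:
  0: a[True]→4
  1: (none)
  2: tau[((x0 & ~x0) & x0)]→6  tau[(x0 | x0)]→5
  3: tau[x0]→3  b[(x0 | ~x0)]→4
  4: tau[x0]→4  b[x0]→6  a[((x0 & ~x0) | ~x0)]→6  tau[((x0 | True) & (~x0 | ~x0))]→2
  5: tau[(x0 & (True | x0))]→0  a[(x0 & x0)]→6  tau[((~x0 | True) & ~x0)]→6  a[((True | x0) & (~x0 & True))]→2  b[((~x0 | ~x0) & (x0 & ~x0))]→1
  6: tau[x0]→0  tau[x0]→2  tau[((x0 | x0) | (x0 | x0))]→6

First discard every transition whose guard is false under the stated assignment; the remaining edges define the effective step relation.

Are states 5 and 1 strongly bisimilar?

Answer: NOT BISIMILAR

Working:
Compute ~ classes (split until stable):
  round 0: {{0,1,2,3,4,5,6}}
  round 1: {{0},{1},{2,6},{3,4},{5}}
  round 2: {{0},{1},{2},{3},{4},{5},{6}}
7 equivalence class(es) (converged in 3)
5∈{5}, 1∈{1}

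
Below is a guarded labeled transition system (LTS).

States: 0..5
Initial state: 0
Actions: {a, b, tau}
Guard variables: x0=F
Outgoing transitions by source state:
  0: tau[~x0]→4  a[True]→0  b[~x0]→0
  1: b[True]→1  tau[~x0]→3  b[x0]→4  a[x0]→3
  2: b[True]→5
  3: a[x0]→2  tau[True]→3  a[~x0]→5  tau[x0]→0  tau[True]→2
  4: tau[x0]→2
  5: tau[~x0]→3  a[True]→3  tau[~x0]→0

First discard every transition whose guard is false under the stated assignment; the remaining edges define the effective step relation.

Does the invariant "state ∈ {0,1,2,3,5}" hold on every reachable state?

Allowed set {0,1,2,3,5}
Reach set: {0,4}
  0: ✓
  4: outside
witness against invariant: tau → 4

Answer: INVARIANT VIOLATED at state 4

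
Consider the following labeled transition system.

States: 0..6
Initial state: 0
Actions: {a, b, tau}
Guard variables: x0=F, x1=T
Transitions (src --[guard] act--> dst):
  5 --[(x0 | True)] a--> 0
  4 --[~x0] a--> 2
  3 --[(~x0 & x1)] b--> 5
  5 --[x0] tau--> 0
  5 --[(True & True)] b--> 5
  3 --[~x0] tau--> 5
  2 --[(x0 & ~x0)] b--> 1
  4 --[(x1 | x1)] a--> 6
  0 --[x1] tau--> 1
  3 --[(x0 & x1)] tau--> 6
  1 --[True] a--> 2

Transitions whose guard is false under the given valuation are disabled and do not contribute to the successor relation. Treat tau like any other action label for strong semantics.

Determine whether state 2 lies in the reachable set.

Answer: REACHABLE

Working:
After dropping false guards: 8 live edges.
Layer 0: {0}
Layer 1: {1}  cumulative {0,1}
Layer 2: {2}  cumulative {0,1,2}
R = {0,1,2}
witness 2: tau·a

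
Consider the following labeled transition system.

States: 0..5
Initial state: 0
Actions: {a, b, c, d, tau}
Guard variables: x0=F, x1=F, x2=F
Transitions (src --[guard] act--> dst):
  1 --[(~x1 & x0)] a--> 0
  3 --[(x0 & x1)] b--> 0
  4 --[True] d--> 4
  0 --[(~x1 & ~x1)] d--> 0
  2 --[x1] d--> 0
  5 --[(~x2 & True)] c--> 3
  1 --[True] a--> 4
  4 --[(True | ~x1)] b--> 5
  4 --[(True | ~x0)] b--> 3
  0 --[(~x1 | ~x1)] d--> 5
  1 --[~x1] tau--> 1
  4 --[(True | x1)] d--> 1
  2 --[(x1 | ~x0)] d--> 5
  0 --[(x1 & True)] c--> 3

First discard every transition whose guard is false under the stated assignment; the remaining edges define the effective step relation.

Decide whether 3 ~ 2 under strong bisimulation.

Answer: NOT BISIMILAR

Working:
Bisimulation quotient by refinement:
  P[0] = {{0,1,2,3,4,5}}
  P[1] = {{0,2},{1},{3},{4},{5}}
  P[2] = {{0},{1},{2},{3},{4},{5}}
6 equivalence class(es) (converged in 3)
class of 3: {3}; class of 2: {2}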